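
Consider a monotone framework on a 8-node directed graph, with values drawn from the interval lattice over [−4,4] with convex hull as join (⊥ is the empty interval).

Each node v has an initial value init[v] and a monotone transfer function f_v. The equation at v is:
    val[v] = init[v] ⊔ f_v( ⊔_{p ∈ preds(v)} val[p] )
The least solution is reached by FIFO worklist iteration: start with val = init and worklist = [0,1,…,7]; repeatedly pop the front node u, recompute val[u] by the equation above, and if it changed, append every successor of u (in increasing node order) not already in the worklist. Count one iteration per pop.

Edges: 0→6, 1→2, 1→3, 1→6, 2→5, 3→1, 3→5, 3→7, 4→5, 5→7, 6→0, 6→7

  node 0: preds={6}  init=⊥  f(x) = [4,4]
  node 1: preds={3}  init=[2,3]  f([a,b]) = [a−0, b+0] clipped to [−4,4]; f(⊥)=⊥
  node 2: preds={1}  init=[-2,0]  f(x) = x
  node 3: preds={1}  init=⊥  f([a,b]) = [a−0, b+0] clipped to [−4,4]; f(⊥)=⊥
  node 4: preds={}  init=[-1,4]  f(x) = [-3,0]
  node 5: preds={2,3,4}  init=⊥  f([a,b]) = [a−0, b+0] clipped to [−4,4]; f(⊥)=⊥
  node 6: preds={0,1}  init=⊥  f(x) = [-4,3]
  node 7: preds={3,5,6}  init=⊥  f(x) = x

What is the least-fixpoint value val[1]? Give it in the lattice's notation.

[2,3]

Iteration log — 10 steps:
  step 1. node 0  ⊔preds=⊥  new=[4,4]  old=⊥  +wl: 
  step 2. node 1  ⊔preds=⊥  new=[2,3]  stable
  step 3. node 2  ⊔preds=[2,3]  new=[-2,3]  old=[-2,0]  +wl: 
  step 4. node 3  ⊔preds=[2,3]  new=[2,3]  old=⊥  +wl: 1
  step 5. node 4  ⊔preds=⊥  new=[-3,4]  old=[-1,4]  +wl: 
  step 6. node 5  ⊔preds=[-3,4]  new=[-3,4]  old=⊥  +wl: 
  step 7. node 6  ⊔preds=[2,4]  new=[-4,3]  old=⊥  +wl: 0
  step 8. node 7  ⊔preds=[-4,4]  new=[-4,4]  old=⊥  +wl: 
  step 9. node 1  ⊔preds=[2,3]  new=[2,3]  stable
  step 10. node 0  ⊔preds=[-4,3]  new=[4,4]  stable

Least fixpoint reached:
  node 0: [4,4]
  node 1: [2,3]
  node 2: [-2,3]
  node 3: [2,3]
  node 4: [-3,4]
  node 5: [-3,4]
  node 6: [-4,3]
  node 7: [-4,4]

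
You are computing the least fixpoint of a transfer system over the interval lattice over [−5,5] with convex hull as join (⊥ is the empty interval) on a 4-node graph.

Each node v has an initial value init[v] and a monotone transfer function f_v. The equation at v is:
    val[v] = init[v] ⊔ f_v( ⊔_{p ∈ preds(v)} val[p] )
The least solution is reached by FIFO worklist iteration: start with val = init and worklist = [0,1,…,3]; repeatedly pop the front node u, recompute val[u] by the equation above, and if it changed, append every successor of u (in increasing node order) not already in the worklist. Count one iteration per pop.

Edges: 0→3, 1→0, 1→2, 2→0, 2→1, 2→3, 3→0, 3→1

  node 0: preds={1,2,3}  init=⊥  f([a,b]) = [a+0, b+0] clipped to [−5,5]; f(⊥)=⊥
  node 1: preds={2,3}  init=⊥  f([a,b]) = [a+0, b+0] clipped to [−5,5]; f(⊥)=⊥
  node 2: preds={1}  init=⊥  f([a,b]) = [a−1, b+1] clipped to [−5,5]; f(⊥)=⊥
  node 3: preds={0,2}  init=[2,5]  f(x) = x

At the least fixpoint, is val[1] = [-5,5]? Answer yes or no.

Iteration log — 38 steps:
  step 1. node 0  ⊔preds=[2,5]  new=[2,5]  old=⊥  +wl: 
  step 2. node 1  ⊔preds=[2,5]  new=[2,5]  old=⊥  +wl: 0
  step 3. node 2  ⊔preds=[2,5]  new=[1,5]  old=⊥  +wl: 1
  step 4. node 3  ⊔preds=[1,5]  new=[1,5]  old=[2,5]  +wl: 
  step 5. node 0  ⊔preds=[1,5]  new=[1,5]  old=[2,5]  +wl: 3
  step 6. node 1  ⊔preds=[1,5]  new=[1,5]  old=[2,5]  +wl: 0,2
  step 7. node 3  ⊔preds=[1,5]  new=[1,5]  stable
  step 8. node 0  ⊔preds=[1,5]  new=[1,5]  stable
  step 9. node 2  ⊔preds=[1,5]  new=[0,5]  old=[1,5]  +wl: 0,1,3
  step 10. node 0  ⊔preds=[0,5]  new=[0,5]  old=[1,5]  +wl: 
  step 11. node 1  ⊔preds=[0,5]  new=[0,5]  old=[1,5]  +wl: 0,2
  step 12. node 3  ⊔preds=[0,5]  new=[0,5]  old=[1,5]  +wl: 1
  step 13. node 0  ⊔preds=[0,5]  new=[0,5]  stable
  step 14. node 2  ⊔preds=[0,5]  new=[-1,5]  old=[0,5]  +wl: 0,3
  step 15. node 1  ⊔preds=[-1,5]  new=[-1,5]  old=[0,5]  +wl: 2
  step 16. node 0  ⊔preds=[-1,5]  new=[-1,5]  old=[0,5]  +wl: 
  step 17. node 3  ⊔preds=[-1,5]  new=[-1,5]  old=[0,5]  +wl: 0,1
  step 18. node 2  ⊔preds=[-1,5]  new=[-2,5]  old=[-1,5]  +wl: 3
  step 19. node 0  ⊔preds=[-2,5]  new=[-2,5]  old=[-1,5]  +wl: 
  step 20. node 1  ⊔preds=[-2,5]  new=[-2,5]  old=[-1,5]  +wl: 0,2
  step 21. node 3  ⊔preds=[-2,5]  new=[-2,5]  old=[-1,5]  +wl: 1
  step 22. node 0  ⊔preds=[-2,5]  new=[-2,5]  stable
  step 23. node 2  ⊔preds=[-2,5]  new=[-3,5]  old=[-2,5]  +wl: 0,3
  step 24. node 1  ⊔preds=[-3,5]  new=[-3,5]  old=[-2,5]  +wl: 2
  step 25. node 0  ⊔preds=[-3,5]  new=[-3,5]  old=[-2,5]  +wl: 
  step 26. node 3  ⊔preds=[-3,5]  new=[-3,5]  old=[-2,5]  +wl: 0,1
  step 27. node 2  ⊔preds=[-3,5]  new=[-4,5]  old=[-3,5]  +wl: 3
  step 28. node 0  ⊔preds=[-4,5]  new=[-4,5]  old=[-3,5]  +wl: 
  step 29. node 1  ⊔preds=[-4,5]  new=[-4,5]  old=[-3,5]  +wl: 0,2
  step 30. node 3  ⊔preds=[-4,5]  new=[-4,5]  old=[-3,5]  +wl: 1
  step 31. node 0  ⊔preds=[-4,5]  new=[-4,5]  stable
  step 32. node 2  ⊔preds=[-4,5]  new=[-5,5]  old=[-4,5]  +wl: 0,3
  step 33. node 1  ⊔preds=[-5,5]  new=[-5,5]  old=[-4,5]  +wl: 2
  step 34. node 0  ⊔preds=[-5,5]  new=[-5,5]  old=[-4,5]  +wl: 
  step 35. node 3  ⊔preds=[-5,5]  new=[-5,5]  old=[-4,5]  +wl: 0,1
  step 36. node 2  ⊔preds=[-5,5]  new=[-5,5]  stable
  step 37. node 0  ⊔preds=[-5,5]  new=[-5,5]  stable
  step 38. node 1  ⊔preds=[-5,5]  new=[-5,5]  stable

Least fixpoint reached:
  node 0: [-5,5]
  node 1: [-5,5]
  node 2: [-5,5]
  node 3: [-5,5]

yes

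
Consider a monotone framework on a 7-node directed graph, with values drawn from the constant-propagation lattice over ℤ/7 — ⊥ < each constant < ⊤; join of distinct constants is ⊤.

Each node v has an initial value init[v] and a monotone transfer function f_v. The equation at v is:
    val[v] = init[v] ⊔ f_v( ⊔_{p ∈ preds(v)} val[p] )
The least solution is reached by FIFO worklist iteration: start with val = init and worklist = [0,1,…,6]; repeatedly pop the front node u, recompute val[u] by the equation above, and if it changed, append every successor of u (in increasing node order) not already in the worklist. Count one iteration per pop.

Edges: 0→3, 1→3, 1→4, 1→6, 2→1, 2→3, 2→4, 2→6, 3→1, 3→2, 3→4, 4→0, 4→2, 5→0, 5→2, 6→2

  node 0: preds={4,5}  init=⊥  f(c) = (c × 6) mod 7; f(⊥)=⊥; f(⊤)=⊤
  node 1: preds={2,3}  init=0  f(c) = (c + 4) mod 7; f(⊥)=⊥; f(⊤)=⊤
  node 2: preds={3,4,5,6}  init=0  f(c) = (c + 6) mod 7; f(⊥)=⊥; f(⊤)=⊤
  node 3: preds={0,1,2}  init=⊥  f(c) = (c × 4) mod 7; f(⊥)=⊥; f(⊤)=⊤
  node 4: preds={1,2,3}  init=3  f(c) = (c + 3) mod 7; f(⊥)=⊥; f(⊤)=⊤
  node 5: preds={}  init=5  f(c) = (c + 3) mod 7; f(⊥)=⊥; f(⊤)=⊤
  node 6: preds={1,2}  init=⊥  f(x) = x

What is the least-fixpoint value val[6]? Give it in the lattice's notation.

Iteration log — 10 steps:
  step 1. node 0  ⊔preds=⊤  new=⊤  old=⊥  +wl: 
  step 2. node 1  ⊔preds=0  new=⊤  old=0  +wl: 
  step 3. node 2  ⊔preds=⊤  new=⊤  old=0  +wl: 1
  step 4. node 3  ⊔preds=⊤  new=⊤  old=⊥  +wl: 2
  step 5. node 4  ⊔preds=⊤  new=⊤  old=3  +wl: 0
  step 6. node 5  ⊔preds=⊥  new=5  stable
  step 7. node 6  ⊔preds=⊤  new=⊤  old=⊥  +wl: 
  step 8. node 1  ⊔preds=⊤  new=⊤  stable
  step 9. node 2  ⊔preds=⊤  new=⊤  stable
  step 10. node 0  ⊔preds=⊤  new=⊤  stable

Least fixpoint reached:
  node 0: ⊤
  node 1: ⊤
  node 2: ⊤
  node 3: ⊤
  node 4: ⊤
  node 5: 5
  node 6: ⊤

⊤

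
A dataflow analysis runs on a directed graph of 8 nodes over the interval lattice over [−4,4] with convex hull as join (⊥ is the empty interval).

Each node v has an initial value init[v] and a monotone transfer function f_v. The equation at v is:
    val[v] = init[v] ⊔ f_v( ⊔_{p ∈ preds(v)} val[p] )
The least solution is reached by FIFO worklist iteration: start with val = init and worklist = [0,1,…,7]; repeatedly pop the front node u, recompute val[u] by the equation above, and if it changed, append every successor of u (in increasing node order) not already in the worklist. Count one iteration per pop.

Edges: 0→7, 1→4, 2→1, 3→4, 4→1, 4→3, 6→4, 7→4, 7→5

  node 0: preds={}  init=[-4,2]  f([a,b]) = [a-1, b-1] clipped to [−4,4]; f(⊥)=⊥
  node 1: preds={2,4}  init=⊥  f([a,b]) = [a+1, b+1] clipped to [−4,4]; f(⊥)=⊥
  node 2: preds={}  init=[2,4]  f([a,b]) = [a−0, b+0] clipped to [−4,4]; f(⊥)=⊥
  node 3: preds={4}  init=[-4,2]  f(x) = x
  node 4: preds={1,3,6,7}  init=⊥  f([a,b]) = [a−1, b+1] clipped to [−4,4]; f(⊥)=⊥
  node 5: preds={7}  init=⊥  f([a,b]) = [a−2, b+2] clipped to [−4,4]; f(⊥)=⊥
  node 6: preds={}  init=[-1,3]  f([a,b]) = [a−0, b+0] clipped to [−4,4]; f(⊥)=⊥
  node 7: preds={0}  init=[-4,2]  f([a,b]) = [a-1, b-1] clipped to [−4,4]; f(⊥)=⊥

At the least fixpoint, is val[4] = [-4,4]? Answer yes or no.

yes

Trace (11 dequeues):
  [1] u=0 | in ⊥ | out [-4,2] | ==
  [2] u=1 | in [2,4] | out [3,4] | prev ⊥ | push {}
  [3] u=2 | in ⊥ | out [2,4] | ==
  [4] u=3 | in ⊥ | out [-4,2] | ==
  [5] u=4 | in [-4,4] | out [-4,4] | prev ⊥ | push {1,3}
  [6] u=5 | in [-4,2] | out [-4,4] | prev ⊥ | push {}
  [7] u=6 | in ⊥ | out [-1,3] | ==
  [8] u=7 | in [-4,2] | out [-4,2] | ==
  [9] u=1 | in [-4,4] | out [-3,4] | prev [3,4] | push {4}
  [10] u=3 | in [-4,4] | out [-4,4] | prev [-4,2] | push {}
  [11] u=4 | in [-4,4] | out [-4,4] | ==

Converged values:
  [0] [-4,2]
  [1] [-3,4]
  [2] [2,4]
  [3] [-4,4]
  [4] [-4,4]
  [5] [-4,4]
  [6] [-1,3]
  [7] [-4,2]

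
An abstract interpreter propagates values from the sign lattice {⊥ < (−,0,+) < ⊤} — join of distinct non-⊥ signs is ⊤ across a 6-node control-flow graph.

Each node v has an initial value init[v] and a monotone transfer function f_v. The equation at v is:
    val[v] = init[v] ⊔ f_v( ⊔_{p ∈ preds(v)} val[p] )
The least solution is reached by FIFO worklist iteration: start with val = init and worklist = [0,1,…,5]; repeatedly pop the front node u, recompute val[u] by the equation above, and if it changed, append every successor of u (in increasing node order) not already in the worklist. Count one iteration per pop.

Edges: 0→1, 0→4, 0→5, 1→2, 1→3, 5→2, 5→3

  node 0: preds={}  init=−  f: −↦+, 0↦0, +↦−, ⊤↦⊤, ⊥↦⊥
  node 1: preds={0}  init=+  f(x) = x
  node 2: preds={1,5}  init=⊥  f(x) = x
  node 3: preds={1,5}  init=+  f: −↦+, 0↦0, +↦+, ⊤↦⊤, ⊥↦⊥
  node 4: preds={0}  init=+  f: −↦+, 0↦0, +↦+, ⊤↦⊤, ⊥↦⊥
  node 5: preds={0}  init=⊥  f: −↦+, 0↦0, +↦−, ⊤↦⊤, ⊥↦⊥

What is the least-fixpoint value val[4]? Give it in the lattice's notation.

Worklist (8 pops):
  #1 pop 0: in=⊥ → − (no change)
  #2 pop 1: in=− → ⊤ (was +); enqueue []
  #3 pop 2: in=⊤ → ⊤ (was ⊥); enqueue []
  #4 pop 3: in=⊤ → ⊤ (was +); enqueue []
  #5 pop 4: in=− → + (no change)
  #6 pop 5: in=− → + (was ⊥); enqueue [2,3]
  #7 pop 2: in=⊤ → ⊤ (no change)
  #8 pop 3: in=⊤ → ⊤ (no change)

Fixpoint:
  val[0] = −
  val[1] = ⊤
  val[2] = ⊤
  val[3] = ⊤
  val[4] = +
  val[5] = +

+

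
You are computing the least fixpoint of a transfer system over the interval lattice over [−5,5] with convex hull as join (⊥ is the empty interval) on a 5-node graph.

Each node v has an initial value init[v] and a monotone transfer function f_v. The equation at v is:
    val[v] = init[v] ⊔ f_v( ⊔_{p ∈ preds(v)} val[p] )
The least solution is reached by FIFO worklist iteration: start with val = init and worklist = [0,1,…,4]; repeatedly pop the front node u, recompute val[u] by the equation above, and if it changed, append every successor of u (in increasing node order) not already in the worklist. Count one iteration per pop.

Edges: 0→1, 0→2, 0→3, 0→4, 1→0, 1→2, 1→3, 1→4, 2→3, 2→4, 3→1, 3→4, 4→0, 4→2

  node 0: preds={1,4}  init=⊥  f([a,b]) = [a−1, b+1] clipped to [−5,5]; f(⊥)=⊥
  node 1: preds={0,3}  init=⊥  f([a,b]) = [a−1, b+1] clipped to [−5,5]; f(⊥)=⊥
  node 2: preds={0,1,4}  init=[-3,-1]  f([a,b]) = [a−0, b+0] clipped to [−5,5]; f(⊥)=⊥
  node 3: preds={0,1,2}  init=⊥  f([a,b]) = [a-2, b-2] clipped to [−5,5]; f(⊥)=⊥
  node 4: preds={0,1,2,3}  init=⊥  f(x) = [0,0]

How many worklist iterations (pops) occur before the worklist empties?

Worklist (25 pops):
  #1 pop 0: in=⊥ → ⊥ (no change)
  #2 pop 1: in=⊥ → ⊥ (no change)
  #3 pop 2: in=⊥ → [-3,-1] (no change)
  #4 pop 3: in=[-3,-1] → [-5,-3] (was ⊥); enqueue [1]
  #5 pop 4: in=[-5,-1] → [0,0] (was ⊥); enqueue [0,2]
  #6 pop 1: in=[-5,-3] → [-5,-2] (was ⊥); enqueue [3,4]
  #7 pop 0: in=[-5,0] → [-5,1] (was ⊥); enqueue [1]
  #8 pop 2: in=[-5,1] → [-5,1] (was [-3,-1]); enqueue []
  #9 pop 3: in=[-5,1] → [-5,-1] (was [-5,-3]); enqueue []
  #10 pop 4: in=[-5,1] → [0,0] (no change)
  #11 pop 1: in=[-5,1] → [-5,2] (was [-5,-2]); enqueue [0,2,3,4]
  #12 pop 0: in=[-5,2] → [-5,3] (was [-5,1]); enqueue [1]
  #13 pop 2: in=[-5,3] → [-5,3] (was [-5,1]); enqueue []
  #14 pop 3: in=[-5,3] → [-5,1] (was [-5,-1]); enqueue []
  #15 pop 4: in=[-5,3] → [0,0] (no change)
  #16 pop 1: in=[-5,3] → [-5,4] (was [-5,2]); enqueue [0,2,3,4]
  #17 pop 0: in=[-5,4] → [-5,5] (was [-5,3]); enqueue [1]
  #18 pop 2: in=[-5,5] → [-5,5] (was [-5,3]); enqueue []
  #19 pop 3: in=[-5,5] → [-5,3] (was [-5,1]); enqueue []
  #20 pop 4: in=[-5,5] → [0,0] (no change)
  #21 pop 1: in=[-5,5] → [-5,5] (was [-5,4]); enqueue [0,2,3,4]
  #22 pop 0: in=[-5,5] → [-5,5] (no change)
  #23 pop 2: in=[-5,5] → [-5,5] (no change)
  #24 pop 3: in=[-5,5] → [-5,3] (no change)
  #25 pop 4: in=[-5,5] → [0,0] (no change)

Fixpoint:
  val[0] = [-5,5]
  val[1] = [-5,5]
  val[2] = [-5,5]
  val[3] = [-5,3]
  val[4] = [0,0]

25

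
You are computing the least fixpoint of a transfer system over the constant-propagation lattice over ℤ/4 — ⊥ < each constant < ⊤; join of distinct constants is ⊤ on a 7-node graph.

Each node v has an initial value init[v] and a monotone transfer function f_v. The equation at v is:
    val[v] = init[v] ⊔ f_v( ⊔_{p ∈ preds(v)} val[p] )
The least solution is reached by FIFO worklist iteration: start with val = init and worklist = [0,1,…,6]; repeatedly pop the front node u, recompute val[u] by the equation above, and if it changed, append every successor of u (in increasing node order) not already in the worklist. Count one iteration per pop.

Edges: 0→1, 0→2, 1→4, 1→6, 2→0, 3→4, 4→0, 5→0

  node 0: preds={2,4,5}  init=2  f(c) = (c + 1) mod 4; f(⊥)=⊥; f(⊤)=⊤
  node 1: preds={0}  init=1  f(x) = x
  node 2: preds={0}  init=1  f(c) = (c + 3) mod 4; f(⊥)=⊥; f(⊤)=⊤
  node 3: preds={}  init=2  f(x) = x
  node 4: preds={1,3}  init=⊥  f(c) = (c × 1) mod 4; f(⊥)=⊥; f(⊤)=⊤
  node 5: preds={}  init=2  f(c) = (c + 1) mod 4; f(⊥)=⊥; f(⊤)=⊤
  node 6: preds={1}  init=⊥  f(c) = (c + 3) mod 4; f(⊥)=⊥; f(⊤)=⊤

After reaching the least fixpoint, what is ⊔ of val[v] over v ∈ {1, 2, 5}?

⊤

Worklist (8 pops):
  #1 pop 0: in=⊤ → ⊤ (was 2); enqueue []
  #2 pop 1: in=⊤ → ⊤ (was 1); enqueue []
  #3 pop 2: in=⊤ → ⊤ (was 1); enqueue [0]
  #4 pop 3: in=⊥ → 2 (no change)
  #5 pop 4: in=⊤ → ⊤ (was ⊥); enqueue []
  #6 pop 5: in=⊥ → 2 (no change)
  #7 pop 6: in=⊤ → ⊤ (was ⊥); enqueue []
  #8 pop 0: in=⊤ → ⊤ (no change)

Fixpoint:
  val[0] = ⊤
  val[1] = ⊤
  val[2] = ⊤
  val[3] = 2
  val[4] = ⊤
  val[5] = 2
  val[6] = ⊤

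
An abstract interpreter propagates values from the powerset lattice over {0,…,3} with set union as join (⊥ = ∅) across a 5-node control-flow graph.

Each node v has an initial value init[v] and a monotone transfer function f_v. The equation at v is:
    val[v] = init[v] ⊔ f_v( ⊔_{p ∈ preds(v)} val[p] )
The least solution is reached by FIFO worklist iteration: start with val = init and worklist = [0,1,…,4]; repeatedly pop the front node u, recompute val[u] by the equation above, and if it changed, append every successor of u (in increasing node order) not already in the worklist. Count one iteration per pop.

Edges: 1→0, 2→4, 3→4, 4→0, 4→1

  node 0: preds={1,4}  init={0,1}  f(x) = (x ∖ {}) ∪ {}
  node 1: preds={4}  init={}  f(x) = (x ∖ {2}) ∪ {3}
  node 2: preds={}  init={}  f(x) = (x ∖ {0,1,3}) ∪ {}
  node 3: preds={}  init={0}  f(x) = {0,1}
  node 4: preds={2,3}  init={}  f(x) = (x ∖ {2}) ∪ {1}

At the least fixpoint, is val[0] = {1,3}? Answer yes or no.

Iteration log — 8 steps:
  step 1. node 0  ⊔preds={}  new={0,1}  stable
  step 2. node 1  ⊔preds={}  new={3}  old={}  +wl: 0
  step 3. node 2  ⊔preds={}  new={}  stable
  step 4. node 3  ⊔preds={}  new={0,1}  old={0}  +wl: 
  step 5. node 4  ⊔preds={0,1}  new={0,1}  old={}  +wl: 1
  step 6. node 0  ⊔preds={0,1,3}  new={0,1,3}  old={0,1}  +wl: 
  step 7. node 1  ⊔preds={0,1}  new={0,1,3}  old={3}  +wl: 0
  step 8. node 0  ⊔preds={0,1,3}  new={0,1,3}  stable

Least fixpoint reached:
  node 0: {0,1,3}
  node 1: {0,1,3}
  node 2: {}
  node 3: {0,1}
  node 4: {0,1}

no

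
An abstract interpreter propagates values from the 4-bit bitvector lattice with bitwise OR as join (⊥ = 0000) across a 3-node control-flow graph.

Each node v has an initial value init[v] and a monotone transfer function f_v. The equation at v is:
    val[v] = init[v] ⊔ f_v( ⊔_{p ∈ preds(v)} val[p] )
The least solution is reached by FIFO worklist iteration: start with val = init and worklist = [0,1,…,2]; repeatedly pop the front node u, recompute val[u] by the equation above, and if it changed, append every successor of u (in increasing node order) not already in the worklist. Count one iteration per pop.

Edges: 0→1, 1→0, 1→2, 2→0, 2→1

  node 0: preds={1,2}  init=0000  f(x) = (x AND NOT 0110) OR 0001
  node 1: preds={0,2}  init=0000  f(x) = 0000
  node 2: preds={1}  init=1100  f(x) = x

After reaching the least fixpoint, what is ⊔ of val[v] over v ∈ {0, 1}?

Iteration log — 3 steps:
  step 1. node 0  ⊔preds=1100  new=1001  old=0000  +wl: 
  step 2. node 1  ⊔preds=1101  new=0000  stable
  step 3. node 2  ⊔preds=0000  new=1100  stable

Least fixpoint reached:
  node 0: 1001
  node 1: 0000
  node 2: 1100

1001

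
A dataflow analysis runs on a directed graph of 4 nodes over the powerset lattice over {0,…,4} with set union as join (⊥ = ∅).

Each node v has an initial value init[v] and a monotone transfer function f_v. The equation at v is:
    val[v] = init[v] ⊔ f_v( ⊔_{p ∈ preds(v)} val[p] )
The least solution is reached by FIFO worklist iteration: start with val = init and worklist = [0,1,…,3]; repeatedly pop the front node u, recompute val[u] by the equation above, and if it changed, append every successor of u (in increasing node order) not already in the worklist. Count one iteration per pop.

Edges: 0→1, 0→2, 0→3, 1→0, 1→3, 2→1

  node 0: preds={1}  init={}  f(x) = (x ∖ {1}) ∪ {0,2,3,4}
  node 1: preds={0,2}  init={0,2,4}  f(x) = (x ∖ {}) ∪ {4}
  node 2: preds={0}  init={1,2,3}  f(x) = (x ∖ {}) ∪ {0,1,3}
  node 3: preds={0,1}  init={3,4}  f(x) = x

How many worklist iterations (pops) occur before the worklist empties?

Iteration log — 6 steps:
  step 1. node 0  ⊔preds={0,2,4}  new={0,2,3,4}  old={}  +wl: 
  step 2. node 1  ⊔preds={0,1,2,3,4}  new={0,1,2,3,4}  old={0,2,4}  +wl: 0
  step 3. node 2  ⊔preds={0,2,3,4}  new={0,1,2,3,4}  old={1,2,3}  +wl: 1
  step 4. node 3  ⊔preds={0,1,2,3,4}  new={0,1,2,3,4}  old={3,4}  +wl: 
  step 5. node 0  ⊔preds={0,1,2,3,4}  new={0,2,3,4}  stable
  step 6. node 1  ⊔preds={0,1,2,3,4}  new={0,1,2,3,4}  stable

Least fixpoint reached:
  node 0: {0,2,3,4}
  node 1: {0,1,2,3,4}
  node 2: {0,1,2,3,4}
  node 3: {0,1,2,3,4}

6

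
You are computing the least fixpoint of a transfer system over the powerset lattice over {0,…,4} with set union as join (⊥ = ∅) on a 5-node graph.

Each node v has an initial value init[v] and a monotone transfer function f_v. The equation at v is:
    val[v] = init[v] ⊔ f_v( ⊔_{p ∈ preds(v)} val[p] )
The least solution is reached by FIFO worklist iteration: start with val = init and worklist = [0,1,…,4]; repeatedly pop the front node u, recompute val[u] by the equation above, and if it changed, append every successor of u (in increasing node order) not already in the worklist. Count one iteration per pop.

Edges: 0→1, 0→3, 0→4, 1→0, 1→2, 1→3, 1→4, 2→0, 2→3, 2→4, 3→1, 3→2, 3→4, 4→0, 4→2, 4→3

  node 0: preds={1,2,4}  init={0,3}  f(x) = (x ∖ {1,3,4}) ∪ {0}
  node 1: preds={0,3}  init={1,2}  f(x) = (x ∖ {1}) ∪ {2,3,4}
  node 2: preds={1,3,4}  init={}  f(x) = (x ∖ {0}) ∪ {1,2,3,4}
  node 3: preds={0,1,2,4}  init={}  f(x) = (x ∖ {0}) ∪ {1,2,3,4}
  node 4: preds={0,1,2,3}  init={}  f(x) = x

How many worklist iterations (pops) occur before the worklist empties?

Iteration log — 9 steps:
  step 1. node 0  ⊔preds={1,2}  new={0,2,3}  old={0,3}  +wl: 
  step 2. node 1  ⊔preds={0,2,3}  new={0,1,2,3,4}  old={1,2}  +wl: 0
  step 3. node 2  ⊔preds={0,1,2,3,4}  new={1,2,3,4}  old={}  +wl: 
  step 4. node 3  ⊔preds={0,1,2,3,4}  new={1,2,3,4}  old={}  +wl: 1,2
  step 5. node 4  ⊔preds={0,1,2,3,4}  new={0,1,2,3,4}  old={}  +wl: 3
  step 6. node 0  ⊔preds={0,1,2,3,4}  new={0,2,3}  stable
  step 7. node 1  ⊔preds={0,1,2,3,4}  new={0,1,2,3,4}  stable
  step 8. node 2  ⊔preds={0,1,2,3,4}  new={1,2,3,4}  stable
  step 9. node 3  ⊔preds={0,1,2,3,4}  new={1,2,3,4}  stable

Least fixpoint reached:
  node 0: {0,2,3}
  node 1: {0,1,2,3,4}
  node 2: {1,2,3,4}
  node 3: {1,2,3,4}
  node 4: {0,1,2,3,4}

9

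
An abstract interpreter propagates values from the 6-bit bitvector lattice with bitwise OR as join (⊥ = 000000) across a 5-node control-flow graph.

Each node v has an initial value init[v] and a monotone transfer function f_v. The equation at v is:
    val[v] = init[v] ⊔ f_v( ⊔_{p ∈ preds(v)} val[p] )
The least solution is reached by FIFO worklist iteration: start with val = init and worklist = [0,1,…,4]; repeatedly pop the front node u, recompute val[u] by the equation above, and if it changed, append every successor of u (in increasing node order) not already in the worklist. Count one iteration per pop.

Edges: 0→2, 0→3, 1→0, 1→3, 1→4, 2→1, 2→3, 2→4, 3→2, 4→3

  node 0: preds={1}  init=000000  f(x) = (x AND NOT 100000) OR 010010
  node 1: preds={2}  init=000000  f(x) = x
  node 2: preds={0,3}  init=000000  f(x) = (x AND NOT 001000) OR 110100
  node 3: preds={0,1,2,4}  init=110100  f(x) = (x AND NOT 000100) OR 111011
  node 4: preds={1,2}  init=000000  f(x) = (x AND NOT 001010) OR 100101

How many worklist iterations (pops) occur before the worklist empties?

Trace (17 dequeues):
  [1] u=0 | in 000000 | out 010010 | prev 000000 | push {}
  [2] u=1 | in 000000 | out 000000 | ==
  [3] u=2 | in 110110 | out 110110 | prev 000000 | push {1}
  [4] u=3 | in 110110 | out 111111 | prev 110100 | push {2}
  [5] u=4 | in 110110 | out 110101 | prev 000000 | push {3}
  [6] u=1 | in 110110 | out 110110 | prev 000000 | push {0,4}
  [7] u=2 | in 111111 | out 110111 | prev 110110 | push {1}
  [8] u=3 | in 110111 | out 111111 | ==
  [9] u=0 | in 110110 | out 010110 | prev 010010 | push {2,3}
  [10] u=4 | in 110111 | out 110101 | ==
  [11] u=1 | in 110111 | out 110111 | prev 110110 | push {0,4}
  [12] u=2 | in 111111 | out 110111 | ==
  [13] u=3 | in 110111 | out 111111 | ==
  [14] u=0 | in 110111 | out 010111 | prev 010110 | push {2,3}
  [15] u=4 | in 110111 | out 110101 | ==
  [16] u=2 | in 111111 | out 110111 | ==
  [17] u=3 | in 110111 | out 111111 | ==

Converged values:
  [0] 010111
  [1] 110111
  [2] 110111
  [3] 111111
  [4] 110101

17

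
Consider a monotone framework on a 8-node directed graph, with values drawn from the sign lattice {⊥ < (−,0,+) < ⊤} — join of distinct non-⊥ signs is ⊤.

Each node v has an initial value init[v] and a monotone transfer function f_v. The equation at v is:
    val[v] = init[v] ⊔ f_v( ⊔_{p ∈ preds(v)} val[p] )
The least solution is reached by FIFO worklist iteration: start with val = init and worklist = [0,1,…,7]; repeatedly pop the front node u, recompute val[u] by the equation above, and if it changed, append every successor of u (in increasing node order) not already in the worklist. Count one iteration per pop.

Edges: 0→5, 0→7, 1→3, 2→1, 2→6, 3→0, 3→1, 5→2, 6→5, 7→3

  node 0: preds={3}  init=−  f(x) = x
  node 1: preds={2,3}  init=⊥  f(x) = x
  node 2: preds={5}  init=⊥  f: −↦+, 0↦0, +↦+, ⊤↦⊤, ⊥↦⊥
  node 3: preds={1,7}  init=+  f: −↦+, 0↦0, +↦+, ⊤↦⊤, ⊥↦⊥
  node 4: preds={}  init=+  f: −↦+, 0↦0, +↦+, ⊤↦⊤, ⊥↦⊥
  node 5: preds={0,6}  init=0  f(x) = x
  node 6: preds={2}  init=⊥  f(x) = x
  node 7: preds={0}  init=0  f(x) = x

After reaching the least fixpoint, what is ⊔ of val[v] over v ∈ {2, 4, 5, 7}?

Trace (16 dequeues):
  [1] u=0 | in + | out ⊤ | prev − | push {}
  [2] u=1 | in + | out + | prev ⊥ | push {}
  [3] u=2 | in 0 | out 0 | prev ⊥ | push {1}
  [4] u=3 | in ⊤ | out ⊤ | prev + | push {0}
  [5] u=4 | in ⊥ | out + | ==
  [6] u=5 | in ⊤ | out ⊤ | prev 0 | push {2}
  [7] u=6 | in 0 | out 0 | prev ⊥ | push {5}
  [8] u=7 | in ⊤ | out ⊤ | prev 0 | push {3}
  [9] u=1 | in ⊤ | out ⊤ | prev + | push {}
  [10] u=0 | in ⊤ | out ⊤ | ==
  [11] u=2 | in ⊤ | out ⊤ | prev 0 | push {1,6}
  [12] u=5 | in ⊤ | out ⊤ | ==
  [13] u=3 | in ⊤ | out ⊤ | ==
  [14] u=1 | in ⊤ | out ⊤ | ==
  [15] u=6 | in ⊤ | out ⊤ | prev 0 | push {5}
  [16] u=5 | in ⊤ | out ⊤ | ==

Converged values:
  [0] ⊤
  [1] ⊤
  [2] ⊤
  [3] ⊤
  [4] +
  [5] ⊤
  [6] ⊤
  [7] ⊤

⊤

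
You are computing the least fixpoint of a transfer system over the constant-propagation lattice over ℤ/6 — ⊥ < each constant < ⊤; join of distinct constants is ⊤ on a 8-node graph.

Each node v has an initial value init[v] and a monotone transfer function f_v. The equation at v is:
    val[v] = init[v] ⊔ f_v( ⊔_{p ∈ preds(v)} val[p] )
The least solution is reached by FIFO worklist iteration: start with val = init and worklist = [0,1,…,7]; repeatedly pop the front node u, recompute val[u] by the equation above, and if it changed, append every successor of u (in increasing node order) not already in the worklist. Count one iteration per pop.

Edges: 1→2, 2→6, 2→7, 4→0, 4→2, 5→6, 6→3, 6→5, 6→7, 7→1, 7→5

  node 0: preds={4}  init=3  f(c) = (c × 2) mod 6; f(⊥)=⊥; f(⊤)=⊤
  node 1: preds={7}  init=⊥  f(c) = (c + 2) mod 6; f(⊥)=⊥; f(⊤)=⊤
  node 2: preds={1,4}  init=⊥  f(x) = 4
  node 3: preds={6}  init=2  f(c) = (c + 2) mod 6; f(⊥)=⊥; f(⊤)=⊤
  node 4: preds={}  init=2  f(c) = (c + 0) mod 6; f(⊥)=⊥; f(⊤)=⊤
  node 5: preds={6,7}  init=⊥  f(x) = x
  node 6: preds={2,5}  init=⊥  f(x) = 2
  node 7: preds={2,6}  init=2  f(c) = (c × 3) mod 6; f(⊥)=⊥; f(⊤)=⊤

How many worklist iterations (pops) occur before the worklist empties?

13

Worklist (13 pops):
  #1 pop 0: in=2 → ⊤ (was 3); enqueue []
  #2 pop 1: in=2 → 4 (was ⊥); enqueue []
  #3 pop 2: in=⊤ → 4 (was ⊥); enqueue []
  #4 pop 3: in=⊥ → 2 (no change)
  #5 pop 4: in=⊥ → 2 (no change)
  #6 pop 5: in=2 → 2 (was ⊥); enqueue []
  #7 pop 6: in=⊤ → 2 (was ⊥); enqueue [3,5]
  #8 pop 7: in=⊤ → ⊤ (was 2); enqueue [1]
  #9 pop 3: in=2 → ⊤ (was 2); enqueue []
  #10 pop 5: in=⊤ → ⊤ (was 2); enqueue [6]
  #11 pop 1: in=⊤ → ⊤ (was 4); enqueue [2]
  #12 pop 6: in=⊤ → 2 (no change)
  #13 pop 2: in=⊤ → 4 (no change)

Fixpoint:
  val[0] = ⊤
  val[1] = ⊤
  val[2] = 4
  val[3] = ⊤
  val[4] = 2
  val[5] = ⊤
  val[6] = 2
  val[7] = ⊤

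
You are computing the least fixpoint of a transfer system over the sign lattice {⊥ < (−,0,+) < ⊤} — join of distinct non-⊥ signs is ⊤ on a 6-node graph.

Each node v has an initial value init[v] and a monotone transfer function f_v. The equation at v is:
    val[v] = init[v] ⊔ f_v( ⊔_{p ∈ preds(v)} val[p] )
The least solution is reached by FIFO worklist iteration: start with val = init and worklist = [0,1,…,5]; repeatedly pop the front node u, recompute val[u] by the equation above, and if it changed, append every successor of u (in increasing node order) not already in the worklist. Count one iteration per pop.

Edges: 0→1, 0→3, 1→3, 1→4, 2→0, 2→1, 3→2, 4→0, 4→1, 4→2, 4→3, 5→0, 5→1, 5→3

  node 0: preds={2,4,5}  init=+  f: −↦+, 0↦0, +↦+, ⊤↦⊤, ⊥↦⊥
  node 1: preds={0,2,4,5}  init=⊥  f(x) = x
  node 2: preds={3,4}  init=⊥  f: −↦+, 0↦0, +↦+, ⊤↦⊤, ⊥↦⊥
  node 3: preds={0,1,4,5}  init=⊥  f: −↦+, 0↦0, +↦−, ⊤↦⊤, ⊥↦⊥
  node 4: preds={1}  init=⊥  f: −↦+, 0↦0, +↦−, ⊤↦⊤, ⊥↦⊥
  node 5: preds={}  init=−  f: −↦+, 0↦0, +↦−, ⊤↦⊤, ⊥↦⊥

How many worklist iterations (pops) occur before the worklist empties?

10

Trace (10 dequeues):
  [1] u=0 | in − | out + | ==
  [2] u=1 | in ⊤ | out ⊤ | prev ⊥ | push {}
  [3] u=2 | in ⊥ | out ⊥ | ==
  [4] u=3 | in ⊤ | out ⊤ | prev ⊥ | push {2}
  [5] u=4 | in ⊤ | out ⊤ | prev ⊥ | push {0,1,3}
  [6] u=5 | in ⊥ | out − | ==
  [7] u=2 | in ⊤ | out ⊤ | prev ⊥ | push {}
  [8] u=0 | in ⊤ | out ⊤ | prev + | push {}
  [9] u=1 | in ⊤ | out ⊤ | ==
  [10] u=3 | in ⊤ | out ⊤ | ==

Converged values:
  [0] ⊤
  [1] ⊤
  [2] ⊤
  [3] ⊤
  [4] ⊤
  [5] −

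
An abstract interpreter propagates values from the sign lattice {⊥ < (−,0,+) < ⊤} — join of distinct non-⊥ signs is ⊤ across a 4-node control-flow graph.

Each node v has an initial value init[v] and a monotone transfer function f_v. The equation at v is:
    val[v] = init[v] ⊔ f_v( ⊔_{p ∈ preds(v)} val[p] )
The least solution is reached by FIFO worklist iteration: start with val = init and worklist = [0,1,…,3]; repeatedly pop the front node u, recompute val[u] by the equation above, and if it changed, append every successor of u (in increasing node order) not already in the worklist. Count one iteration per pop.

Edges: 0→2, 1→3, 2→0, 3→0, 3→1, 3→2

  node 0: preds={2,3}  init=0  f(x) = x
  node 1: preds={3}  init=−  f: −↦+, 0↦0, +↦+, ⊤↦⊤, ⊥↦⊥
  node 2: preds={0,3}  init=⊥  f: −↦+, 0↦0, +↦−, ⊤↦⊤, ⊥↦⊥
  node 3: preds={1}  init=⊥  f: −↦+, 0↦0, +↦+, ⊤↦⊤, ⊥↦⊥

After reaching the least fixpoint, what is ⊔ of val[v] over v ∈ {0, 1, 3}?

Worklist (11 pops):
  #1 pop 0: in=⊥ → 0 (no change)
  #2 pop 1: in=⊥ → − (no change)
  #3 pop 2: in=0 → 0 (was ⊥); enqueue [0]
  #4 pop 3: in=− → + (was ⊥); enqueue [1,2]
  #5 pop 0: in=⊤ → ⊤ (was 0); enqueue []
  #6 pop 1: in=+ → ⊤ (was −); enqueue [3]
  #7 pop 2: in=⊤ → ⊤ (was 0); enqueue [0]
  #8 pop 3: in=⊤ → ⊤ (was +); enqueue [1,2]
  #9 pop 0: in=⊤ → ⊤ (no change)
  #10 pop 1: in=⊤ → ⊤ (no change)
  #11 pop 2: in=⊤ → ⊤ (no change)

Fixpoint:
  val[0] = ⊤
  val[1] = ⊤
  val[2] = ⊤
  val[3] = ⊤

⊤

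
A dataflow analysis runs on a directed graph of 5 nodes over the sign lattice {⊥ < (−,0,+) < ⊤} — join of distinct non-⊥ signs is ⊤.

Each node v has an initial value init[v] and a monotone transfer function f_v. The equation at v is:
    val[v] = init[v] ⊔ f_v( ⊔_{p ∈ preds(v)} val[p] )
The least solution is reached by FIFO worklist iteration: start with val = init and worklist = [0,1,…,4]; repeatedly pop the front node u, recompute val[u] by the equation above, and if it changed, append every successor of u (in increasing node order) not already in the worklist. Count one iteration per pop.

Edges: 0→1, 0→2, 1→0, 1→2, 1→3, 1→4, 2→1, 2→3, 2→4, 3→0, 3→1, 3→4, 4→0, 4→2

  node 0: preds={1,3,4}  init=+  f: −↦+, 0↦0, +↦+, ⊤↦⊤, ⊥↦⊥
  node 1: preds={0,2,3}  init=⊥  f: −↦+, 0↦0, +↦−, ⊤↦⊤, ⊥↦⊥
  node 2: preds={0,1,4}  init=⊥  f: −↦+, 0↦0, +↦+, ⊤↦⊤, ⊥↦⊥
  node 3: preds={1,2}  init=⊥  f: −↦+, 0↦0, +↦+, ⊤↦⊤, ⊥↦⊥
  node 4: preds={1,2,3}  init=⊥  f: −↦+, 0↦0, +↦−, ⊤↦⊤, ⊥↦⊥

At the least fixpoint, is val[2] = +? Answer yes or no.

Worklist (11 pops):
  #1 pop 0: in=⊥ → + (no change)
  #2 pop 1: in=+ → − (was ⊥); enqueue [0]
  #3 pop 2: in=⊤ → ⊤ (was ⊥); enqueue [1]
  #4 pop 3: in=⊤ → ⊤ (was ⊥); enqueue []
  #5 pop 4: in=⊤ → ⊤ (was ⊥); enqueue [2]
  #6 pop 0: in=⊤ → ⊤ (was +); enqueue []
  #7 pop 1: in=⊤ → ⊤ (was −); enqueue [0,3,4]
  #8 pop 2: in=⊤ → ⊤ (no change)
  #9 pop 0: in=⊤ → ⊤ (no change)
  #10 pop 3: in=⊤ → ⊤ (no change)
  #11 pop 4: in=⊤ → ⊤ (no change)

Fixpoint:
  val[0] = ⊤
  val[1] = ⊤
  val[2] = ⊤
  val[3] = ⊤
  val[4] = ⊤

no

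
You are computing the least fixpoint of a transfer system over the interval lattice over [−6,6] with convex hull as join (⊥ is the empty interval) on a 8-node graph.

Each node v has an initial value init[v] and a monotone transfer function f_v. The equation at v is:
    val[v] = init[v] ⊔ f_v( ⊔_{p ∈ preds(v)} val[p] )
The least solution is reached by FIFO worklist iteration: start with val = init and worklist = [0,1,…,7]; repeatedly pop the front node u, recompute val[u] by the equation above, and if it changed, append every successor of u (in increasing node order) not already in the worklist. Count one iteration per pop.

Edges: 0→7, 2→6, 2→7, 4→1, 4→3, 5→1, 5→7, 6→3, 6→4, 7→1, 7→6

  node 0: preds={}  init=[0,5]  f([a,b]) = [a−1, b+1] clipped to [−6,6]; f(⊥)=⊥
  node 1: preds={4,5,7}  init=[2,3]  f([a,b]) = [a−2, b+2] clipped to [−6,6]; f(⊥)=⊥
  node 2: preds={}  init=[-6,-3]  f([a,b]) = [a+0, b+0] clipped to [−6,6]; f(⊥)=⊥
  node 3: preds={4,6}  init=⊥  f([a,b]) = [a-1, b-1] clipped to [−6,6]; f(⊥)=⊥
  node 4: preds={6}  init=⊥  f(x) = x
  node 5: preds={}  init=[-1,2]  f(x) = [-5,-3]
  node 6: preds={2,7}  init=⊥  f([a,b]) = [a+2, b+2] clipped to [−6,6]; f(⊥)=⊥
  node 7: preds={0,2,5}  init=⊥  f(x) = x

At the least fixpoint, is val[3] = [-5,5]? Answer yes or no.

Worklist (17 pops):
  #1 pop 0: in=⊥ → [0,5] (no change)
  #2 pop 1: in=[-1,2] → [-3,4] (was [2,3]); enqueue []
  #3 pop 2: in=⊥ → [-6,-3] (no change)
  #4 pop 3: in=⊥ → ⊥ (no change)
  #5 pop 4: in=⊥ → ⊥ (no change)
  #6 pop 5: in=⊥ → [-5,2] (was [-1,2]); enqueue [1]
  #7 pop 6: in=[-6,-3] → [-4,-1] (was ⊥); enqueue [3,4]
  #8 pop 7: in=[-6,5] → [-6,5] (was ⊥); enqueue [6]
  #9 pop 1: in=[-6,5] → [-6,6] (was [-3,4]); enqueue []
  #10 pop 3: in=[-4,-1] → [-5,-2] (was ⊥); enqueue []
  #11 pop 4: in=[-4,-1] → [-4,-1] (was ⊥); enqueue [1,3]
  #12 pop 6: in=[-6,5] → [-4,6] (was [-4,-1]); enqueue [4]
  #13 pop 1: in=[-6,5] → [-6,6] (no change)
  #14 pop 3: in=[-4,6] → [-5,5] (was [-5,-2]); enqueue []
  #15 pop 4: in=[-4,6] → [-4,6] (was [-4,-1]); enqueue [1,3]
  #16 pop 1: in=[-6,6] → [-6,6] (no change)
  #17 pop 3: in=[-4,6] → [-5,5] (no change)

Fixpoint:
  val[0] = [0,5]
  val[1] = [-6,6]
  val[2] = [-6,-3]
  val[3] = [-5,5]
  val[4] = [-4,6]
  val[5] = [-5,2]
  val[6] = [-4,6]
  val[7] = [-6,5]

yes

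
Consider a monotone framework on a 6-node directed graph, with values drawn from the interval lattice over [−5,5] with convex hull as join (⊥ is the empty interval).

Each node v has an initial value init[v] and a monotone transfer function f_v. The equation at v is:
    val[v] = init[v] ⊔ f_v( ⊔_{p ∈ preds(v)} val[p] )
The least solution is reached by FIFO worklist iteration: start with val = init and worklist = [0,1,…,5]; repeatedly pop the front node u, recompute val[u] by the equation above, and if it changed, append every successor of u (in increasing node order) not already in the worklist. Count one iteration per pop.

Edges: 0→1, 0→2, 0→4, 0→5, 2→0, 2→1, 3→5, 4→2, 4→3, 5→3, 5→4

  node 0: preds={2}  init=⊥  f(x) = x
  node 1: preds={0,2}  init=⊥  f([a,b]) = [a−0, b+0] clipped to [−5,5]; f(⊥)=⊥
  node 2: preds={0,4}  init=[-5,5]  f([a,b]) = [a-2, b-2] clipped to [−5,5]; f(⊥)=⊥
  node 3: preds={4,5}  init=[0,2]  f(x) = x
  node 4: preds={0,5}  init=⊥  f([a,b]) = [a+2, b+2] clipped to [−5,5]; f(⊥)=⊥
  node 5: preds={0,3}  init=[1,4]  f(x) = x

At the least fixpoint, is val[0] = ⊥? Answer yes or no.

Iteration log — 10 steps:
  step 1. node 0  ⊔preds=[-5,5]  new=[-5,5]  old=⊥  +wl: 
  step 2. node 1  ⊔preds=[-5,5]  new=[-5,5]  old=⊥  +wl: 
  step 3. node 2  ⊔preds=[-5,5]  new=[-5,5]  stable
  step 4. node 3  ⊔preds=[1,4]  new=[0,4]  old=[0,2]  +wl: 
  step 5. node 4  ⊔preds=[-5,5]  new=[-3,5]  old=⊥  +wl: 2,3
  step 6. node 5  ⊔preds=[-5,5]  new=[-5,5]  old=[1,4]  +wl: 4
  step 7. node 2  ⊔preds=[-5,5]  new=[-5,5]  stable
  step 8. node 3  ⊔preds=[-5,5]  new=[-5,5]  old=[0,4]  +wl: 5
  step 9. node 4  ⊔preds=[-5,5]  new=[-3,5]  stable
  step 10. node 5  ⊔preds=[-5,5]  new=[-5,5]  stable

Least fixpoint reached:
  node 0: [-5,5]
  node 1: [-5,5]
  node 2: [-5,5]
  node 3: [-5,5]
  node 4: [-3,5]
  node 5: [-5,5]

no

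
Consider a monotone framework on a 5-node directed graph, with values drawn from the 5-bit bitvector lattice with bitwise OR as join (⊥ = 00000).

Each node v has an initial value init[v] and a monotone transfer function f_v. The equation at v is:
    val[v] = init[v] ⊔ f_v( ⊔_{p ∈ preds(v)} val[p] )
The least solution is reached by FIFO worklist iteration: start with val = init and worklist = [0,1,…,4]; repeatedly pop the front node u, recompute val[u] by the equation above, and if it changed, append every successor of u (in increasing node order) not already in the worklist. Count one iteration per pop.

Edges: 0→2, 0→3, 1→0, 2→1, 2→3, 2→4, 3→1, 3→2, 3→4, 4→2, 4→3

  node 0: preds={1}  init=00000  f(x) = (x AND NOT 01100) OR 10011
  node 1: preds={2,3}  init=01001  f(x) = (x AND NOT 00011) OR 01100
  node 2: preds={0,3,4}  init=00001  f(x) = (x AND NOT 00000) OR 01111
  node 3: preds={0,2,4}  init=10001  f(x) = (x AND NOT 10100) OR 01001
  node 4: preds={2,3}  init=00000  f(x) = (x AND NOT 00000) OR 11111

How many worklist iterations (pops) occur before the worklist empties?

9

Trace (9 dequeues):
  [1] u=0 | in 01001 | out 10011 | prev 00000 | push {}
  [2] u=1 | in 10001 | out 11101 | prev 01001 | push {0}
  [3] u=2 | in 10011 | out 11111 | prev 00001 | push {1}
  [4] u=3 | in 11111 | out 11011 | prev 10001 | push {2}
  [5] u=4 | in 11111 | out 11111 | prev 00000 | push {3}
  [6] u=0 | in 11101 | out 10011 | ==
  [7] u=1 | in 11111 | out 11101 | ==
  [8] u=2 | in 11111 | out 11111 | ==
  [9] u=3 | in 11111 | out 11011 | ==

Converged values:
  [0] 10011
  [1] 11101
  [2] 11111
  [3] 11011
  [4] 11111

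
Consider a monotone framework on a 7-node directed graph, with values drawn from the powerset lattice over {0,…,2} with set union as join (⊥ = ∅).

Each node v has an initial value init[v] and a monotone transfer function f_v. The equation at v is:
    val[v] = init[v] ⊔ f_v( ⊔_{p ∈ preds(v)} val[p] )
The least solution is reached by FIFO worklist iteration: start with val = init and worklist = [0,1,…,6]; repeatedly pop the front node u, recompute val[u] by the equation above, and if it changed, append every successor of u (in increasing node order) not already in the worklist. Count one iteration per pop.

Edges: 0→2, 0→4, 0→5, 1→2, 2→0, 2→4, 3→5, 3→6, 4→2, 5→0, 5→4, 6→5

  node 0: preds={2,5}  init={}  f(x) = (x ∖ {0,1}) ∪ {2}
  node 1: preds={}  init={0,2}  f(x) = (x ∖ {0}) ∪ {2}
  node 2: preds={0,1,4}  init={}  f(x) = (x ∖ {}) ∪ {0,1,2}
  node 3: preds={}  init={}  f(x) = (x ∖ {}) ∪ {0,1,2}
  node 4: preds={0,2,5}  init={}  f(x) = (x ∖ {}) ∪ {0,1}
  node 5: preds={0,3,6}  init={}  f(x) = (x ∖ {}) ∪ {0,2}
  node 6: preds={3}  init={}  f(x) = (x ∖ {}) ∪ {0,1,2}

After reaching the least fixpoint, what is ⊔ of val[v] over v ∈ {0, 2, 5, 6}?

Worklist (11 pops):
  #1 pop 0: in={} → {2} (was {}); enqueue []
  #2 pop 1: in={} → {0,2} (no change)
  #3 pop 2: in={0,2} → {0,1,2} (was {}); enqueue [0]
  #4 pop 3: in={} → {0,1,2} (was {}); enqueue []
  #5 pop 4: in={0,1,2} → {0,1,2} (was {}); enqueue [2]
  #6 pop 5: in={0,1,2} → {0,1,2} (was {}); enqueue [4]
  #7 pop 6: in={0,1,2} → {0,1,2} (was {}); enqueue [5]
  #8 pop 0: in={0,1,2} → {2} (no change)
  #9 pop 2: in={0,1,2} → {0,1,2} (no change)
  #10 pop 4: in={0,1,2} → {0,1,2} (no change)
  #11 pop 5: in={0,1,2} → {0,1,2} (no change)

Fixpoint:
  val[0] = {2}
  val[1] = {0,2}
  val[2] = {0,1,2}
  val[3] = {0,1,2}
  val[4] = {0,1,2}
  val[5] = {0,1,2}
  val[6] = {0,1,2}

{0,1,2}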